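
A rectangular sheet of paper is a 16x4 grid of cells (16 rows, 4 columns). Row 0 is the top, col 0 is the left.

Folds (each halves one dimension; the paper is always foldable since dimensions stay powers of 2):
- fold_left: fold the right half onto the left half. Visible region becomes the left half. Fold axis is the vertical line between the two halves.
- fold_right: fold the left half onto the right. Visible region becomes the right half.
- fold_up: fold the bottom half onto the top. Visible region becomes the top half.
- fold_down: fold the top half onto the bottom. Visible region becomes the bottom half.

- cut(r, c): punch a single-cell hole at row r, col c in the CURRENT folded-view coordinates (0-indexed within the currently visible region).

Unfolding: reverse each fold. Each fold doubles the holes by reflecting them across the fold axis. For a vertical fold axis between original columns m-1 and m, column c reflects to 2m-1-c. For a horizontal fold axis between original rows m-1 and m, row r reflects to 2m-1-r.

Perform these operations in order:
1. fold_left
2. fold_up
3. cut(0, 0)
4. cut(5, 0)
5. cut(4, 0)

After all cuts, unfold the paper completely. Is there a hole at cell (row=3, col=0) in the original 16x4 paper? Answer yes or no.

Answer: no

Derivation:
Op 1 fold_left: fold axis v@2; visible region now rows[0,16) x cols[0,2) = 16x2
Op 2 fold_up: fold axis h@8; visible region now rows[0,8) x cols[0,2) = 8x2
Op 3 cut(0, 0): punch at orig (0,0); cuts so far [(0, 0)]; region rows[0,8) x cols[0,2) = 8x2
Op 4 cut(5, 0): punch at orig (5,0); cuts so far [(0, 0), (5, 0)]; region rows[0,8) x cols[0,2) = 8x2
Op 5 cut(4, 0): punch at orig (4,0); cuts so far [(0, 0), (4, 0), (5, 0)]; region rows[0,8) x cols[0,2) = 8x2
Unfold 1 (reflect across h@8): 6 holes -> [(0, 0), (4, 0), (5, 0), (10, 0), (11, 0), (15, 0)]
Unfold 2 (reflect across v@2): 12 holes -> [(0, 0), (0, 3), (4, 0), (4, 3), (5, 0), (5, 3), (10, 0), (10, 3), (11, 0), (11, 3), (15, 0), (15, 3)]
Holes: [(0, 0), (0, 3), (4, 0), (4, 3), (5, 0), (5, 3), (10, 0), (10, 3), (11, 0), (11, 3), (15, 0), (15, 3)]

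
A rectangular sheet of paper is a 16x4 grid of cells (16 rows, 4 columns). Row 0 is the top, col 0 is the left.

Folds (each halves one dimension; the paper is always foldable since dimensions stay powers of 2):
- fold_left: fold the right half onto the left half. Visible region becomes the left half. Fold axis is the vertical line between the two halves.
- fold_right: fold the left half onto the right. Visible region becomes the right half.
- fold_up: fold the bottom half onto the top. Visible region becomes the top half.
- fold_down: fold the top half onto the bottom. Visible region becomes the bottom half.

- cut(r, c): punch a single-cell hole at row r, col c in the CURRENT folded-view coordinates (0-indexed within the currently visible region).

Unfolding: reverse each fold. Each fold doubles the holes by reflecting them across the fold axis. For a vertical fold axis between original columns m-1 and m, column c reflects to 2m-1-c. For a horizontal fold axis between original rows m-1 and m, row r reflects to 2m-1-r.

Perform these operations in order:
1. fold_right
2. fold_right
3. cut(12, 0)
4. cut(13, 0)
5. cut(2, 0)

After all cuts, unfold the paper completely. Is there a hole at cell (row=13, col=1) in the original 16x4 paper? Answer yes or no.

Answer: yes

Derivation:
Op 1 fold_right: fold axis v@2; visible region now rows[0,16) x cols[2,4) = 16x2
Op 2 fold_right: fold axis v@3; visible region now rows[0,16) x cols[3,4) = 16x1
Op 3 cut(12, 0): punch at orig (12,3); cuts so far [(12, 3)]; region rows[0,16) x cols[3,4) = 16x1
Op 4 cut(13, 0): punch at orig (13,3); cuts so far [(12, 3), (13, 3)]; region rows[0,16) x cols[3,4) = 16x1
Op 5 cut(2, 0): punch at orig (2,3); cuts so far [(2, 3), (12, 3), (13, 3)]; region rows[0,16) x cols[3,4) = 16x1
Unfold 1 (reflect across v@3): 6 holes -> [(2, 2), (2, 3), (12, 2), (12, 3), (13, 2), (13, 3)]
Unfold 2 (reflect across v@2): 12 holes -> [(2, 0), (2, 1), (2, 2), (2, 3), (12, 0), (12, 1), (12, 2), (12, 3), (13, 0), (13, 1), (13, 2), (13, 3)]
Holes: [(2, 0), (2, 1), (2, 2), (2, 3), (12, 0), (12, 1), (12, 2), (12, 3), (13, 0), (13, 1), (13, 2), (13, 3)]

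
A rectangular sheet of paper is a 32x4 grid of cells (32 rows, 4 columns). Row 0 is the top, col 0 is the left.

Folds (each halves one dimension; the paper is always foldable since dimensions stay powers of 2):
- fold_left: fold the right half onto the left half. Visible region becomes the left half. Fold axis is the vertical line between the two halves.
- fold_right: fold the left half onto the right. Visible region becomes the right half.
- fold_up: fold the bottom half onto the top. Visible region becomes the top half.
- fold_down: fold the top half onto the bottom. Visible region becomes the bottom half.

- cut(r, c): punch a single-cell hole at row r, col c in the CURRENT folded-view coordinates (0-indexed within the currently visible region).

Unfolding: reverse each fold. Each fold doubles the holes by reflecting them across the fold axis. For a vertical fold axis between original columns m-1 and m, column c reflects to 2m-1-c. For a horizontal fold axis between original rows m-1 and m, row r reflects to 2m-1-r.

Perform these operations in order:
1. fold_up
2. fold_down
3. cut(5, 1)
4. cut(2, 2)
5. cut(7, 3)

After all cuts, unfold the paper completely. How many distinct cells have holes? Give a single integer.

Op 1 fold_up: fold axis h@16; visible region now rows[0,16) x cols[0,4) = 16x4
Op 2 fold_down: fold axis h@8; visible region now rows[8,16) x cols[0,4) = 8x4
Op 3 cut(5, 1): punch at orig (13,1); cuts so far [(13, 1)]; region rows[8,16) x cols[0,4) = 8x4
Op 4 cut(2, 2): punch at orig (10,2); cuts so far [(10, 2), (13, 1)]; region rows[8,16) x cols[0,4) = 8x4
Op 5 cut(7, 3): punch at orig (15,3); cuts so far [(10, 2), (13, 1), (15, 3)]; region rows[8,16) x cols[0,4) = 8x4
Unfold 1 (reflect across h@8): 6 holes -> [(0, 3), (2, 1), (5, 2), (10, 2), (13, 1), (15, 3)]
Unfold 2 (reflect across h@16): 12 holes -> [(0, 3), (2, 1), (5, 2), (10, 2), (13, 1), (15, 3), (16, 3), (18, 1), (21, 2), (26, 2), (29, 1), (31, 3)]

Answer: 12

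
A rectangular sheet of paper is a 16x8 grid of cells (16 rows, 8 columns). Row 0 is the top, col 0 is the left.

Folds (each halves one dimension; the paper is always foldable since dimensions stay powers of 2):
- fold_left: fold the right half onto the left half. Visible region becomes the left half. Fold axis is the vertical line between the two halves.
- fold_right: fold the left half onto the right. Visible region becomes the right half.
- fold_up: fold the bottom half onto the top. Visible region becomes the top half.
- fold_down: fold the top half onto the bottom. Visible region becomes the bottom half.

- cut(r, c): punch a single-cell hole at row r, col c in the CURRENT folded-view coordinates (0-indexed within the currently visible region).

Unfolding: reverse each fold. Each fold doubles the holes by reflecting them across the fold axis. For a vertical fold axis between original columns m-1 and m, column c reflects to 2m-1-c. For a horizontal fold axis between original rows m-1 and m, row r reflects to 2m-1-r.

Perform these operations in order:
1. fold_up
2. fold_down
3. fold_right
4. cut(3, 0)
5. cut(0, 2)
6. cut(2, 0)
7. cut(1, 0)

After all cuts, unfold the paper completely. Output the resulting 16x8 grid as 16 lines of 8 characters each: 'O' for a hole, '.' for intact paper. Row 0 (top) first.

Op 1 fold_up: fold axis h@8; visible region now rows[0,8) x cols[0,8) = 8x8
Op 2 fold_down: fold axis h@4; visible region now rows[4,8) x cols[0,8) = 4x8
Op 3 fold_right: fold axis v@4; visible region now rows[4,8) x cols[4,8) = 4x4
Op 4 cut(3, 0): punch at orig (7,4); cuts so far [(7, 4)]; region rows[4,8) x cols[4,8) = 4x4
Op 5 cut(0, 2): punch at orig (4,6); cuts so far [(4, 6), (7, 4)]; region rows[4,8) x cols[4,8) = 4x4
Op 6 cut(2, 0): punch at orig (6,4); cuts so far [(4, 6), (6, 4), (7, 4)]; region rows[4,8) x cols[4,8) = 4x4
Op 7 cut(1, 0): punch at orig (5,4); cuts so far [(4, 6), (5, 4), (6, 4), (7, 4)]; region rows[4,8) x cols[4,8) = 4x4
Unfold 1 (reflect across v@4): 8 holes -> [(4, 1), (4, 6), (5, 3), (5, 4), (6, 3), (6, 4), (7, 3), (7, 4)]
Unfold 2 (reflect across h@4): 16 holes -> [(0, 3), (0, 4), (1, 3), (1, 4), (2, 3), (2, 4), (3, 1), (3, 6), (4, 1), (4, 6), (5, 3), (5, 4), (6, 3), (6, 4), (7, 3), (7, 4)]
Unfold 3 (reflect across h@8): 32 holes -> [(0, 3), (0, 4), (1, 3), (1, 4), (2, 3), (2, 4), (3, 1), (3, 6), (4, 1), (4, 6), (5, 3), (5, 4), (6, 3), (6, 4), (7, 3), (7, 4), (8, 3), (8, 4), (9, 3), (9, 4), (10, 3), (10, 4), (11, 1), (11, 6), (12, 1), (12, 6), (13, 3), (13, 4), (14, 3), (14, 4), (15, 3), (15, 4)]

Answer: ...OO...
...OO...
...OO...
.O....O.
.O....O.
...OO...
...OO...
...OO...
...OO...
...OO...
...OO...
.O....O.
.O....O.
...OO...
...OO...
...OO...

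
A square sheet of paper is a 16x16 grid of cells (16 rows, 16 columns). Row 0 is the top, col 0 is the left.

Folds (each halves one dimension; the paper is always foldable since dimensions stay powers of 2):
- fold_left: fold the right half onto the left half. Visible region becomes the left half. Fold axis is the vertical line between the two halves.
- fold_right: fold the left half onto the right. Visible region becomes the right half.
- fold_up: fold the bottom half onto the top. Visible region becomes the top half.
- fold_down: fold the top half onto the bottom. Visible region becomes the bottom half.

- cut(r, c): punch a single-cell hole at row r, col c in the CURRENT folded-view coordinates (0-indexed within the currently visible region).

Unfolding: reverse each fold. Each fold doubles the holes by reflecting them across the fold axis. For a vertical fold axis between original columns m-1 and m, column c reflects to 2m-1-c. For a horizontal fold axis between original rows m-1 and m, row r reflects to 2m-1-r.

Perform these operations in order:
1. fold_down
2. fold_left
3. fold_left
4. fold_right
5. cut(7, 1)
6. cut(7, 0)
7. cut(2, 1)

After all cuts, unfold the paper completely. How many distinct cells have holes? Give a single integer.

Answer: 48

Derivation:
Op 1 fold_down: fold axis h@8; visible region now rows[8,16) x cols[0,16) = 8x16
Op 2 fold_left: fold axis v@8; visible region now rows[8,16) x cols[0,8) = 8x8
Op 3 fold_left: fold axis v@4; visible region now rows[8,16) x cols[0,4) = 8x4
Op 4 fold_right: fold axis v@2; visible region now rows[8,16) x cols[2,4) = 8x2
Op 5 cut(7, 1): punch at orig (15,3); cuts so far [(15, 3)]; region rows[8,16) x cols[2,4) = 8x2
Op 6 cut(7, 0): punch at orig (15,2); cuts so far [(15, 2), (15, 3)]; region rows[8,16) x cols[2,4) = 8x2
Op 7 cut(2, 1): punch at orig (10,3); cuts so far [(10, 3), (15, 2), (15, 3)]; region rows[8,16) x cols[2,4) = 8x2
Unfold 1 (reflect across v@2): 6 holes -> [(10, 0), (10, 3), (15, 0), (15, 1), (15, 2), (15, 3)]
Unfold 2 (reflect across v@4): 12 holes -> [(10, 0), (10, 3), (10, 4), (10, 7), (15, 0), (15, 1), (15, 2), (15, 3), (15, 4), (15, 5), (15, 6), (15, 7)]
Unfold 3 (reflect across v@8): 24 holes -> [(10, 0), (10, 3), (10, 4), (10, 7), (10, 8), (10, 11), (10, 12), (10, 15), (15, 0), (15, 1), (15, 2), (15, 3), (15, 4), (15, 5), (15, 6), (15, 7), (15, 8), (15, 9), (15, 10), (15, 11), (15, 12), (15, 13), (15, 14), (15, 15)]
Unfold 4 (reflect across h@8): 48 holes -> [(0, 0), (0, 1), (0, 2), (0, 3), (0, 4), (0, 5), (0, 6), (0, 7), (0, 8), (0, 9), (0, 10), (0, 11), (0, 12), (0, 13), (0, 14), (0, 15), (5, 0), (5, 3), (5, 4), (5, 7), (5, 8), (5, 11), (5, 12), (5, 15), (10, 0), (10, 3), (10, 4), (10, 7), (10, 8), (10, 11), (10, 12), (10, 15), (15, 0), (15, 1), (15, 2), (15, 3), (15, 4), (15, 5), (15, 6), (15, 7), (15, 8), (15, 9), (15, 10), (15, 11), (15, 12), (15, 13), (15, 14), (15, 15)]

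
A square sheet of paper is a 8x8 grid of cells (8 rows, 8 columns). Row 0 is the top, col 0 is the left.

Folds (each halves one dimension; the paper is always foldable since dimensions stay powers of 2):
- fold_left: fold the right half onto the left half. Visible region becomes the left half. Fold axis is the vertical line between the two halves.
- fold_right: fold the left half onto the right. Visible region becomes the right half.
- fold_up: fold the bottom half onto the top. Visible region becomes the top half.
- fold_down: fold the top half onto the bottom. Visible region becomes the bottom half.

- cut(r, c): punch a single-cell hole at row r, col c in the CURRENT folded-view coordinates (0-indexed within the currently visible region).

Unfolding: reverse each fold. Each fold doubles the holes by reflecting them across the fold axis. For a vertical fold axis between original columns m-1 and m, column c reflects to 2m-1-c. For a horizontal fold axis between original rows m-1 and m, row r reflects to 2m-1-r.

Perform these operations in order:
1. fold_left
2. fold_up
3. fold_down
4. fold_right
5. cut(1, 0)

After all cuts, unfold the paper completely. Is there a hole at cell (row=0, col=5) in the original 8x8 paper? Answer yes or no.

Answer: yes

Derivation:
Op 1 fold_left: fold axis v@4; visible region now rows[0,8) x cols[0,4) = 8x4
Op 2 fold_up: fold axis h@4; visible region now rows[0,4) x cols[0,4) = 4x4
Op 3 fold_down: fold axis h@2; visible region now rows[2,4) x cols[0,4) = 2x4
Op 4 fold_right: fold axis v@2; visible region now rows[2,4) x cols[2,4) = 2x2
Op 5 cut(1, 0): punch at orig (3,2); cuts so far [(3, 2)]; region rows[2,4) x cols[2,4) = 2x2
Unfold 1 (reflect across v@2): 2 holes -> [(3, 1), (3, 2)]
Unfold 2 (reflect across h@2): 4 holes -> [(0, 1), (0, 2), (3, 1), (3, 2)]
Unfold 3 (reflect across h@4): 8 holes -> [(0, 1), (0, 2), (3, 1), (3, 2), (4, 1), (4, 2), (7, 1), (7, 2)]
Unfold 4 (reflect across v@4): 16 holes -> [(0, 1), (0, 2), (0, 5), (0, 6), (3, 1), (3, 2), (3, 5), (3, 6), (4, 1), (4, 2), (4, 5), (4, 6), (7, 1), (7, 2), (7, 5), (7, 6)]
Holes: [(0, 1), (0, 2), (0, 5), (0, 6), (3, 1), (3, 2), (3, 5), (3, 6), (4, 1), (4, 2), (4, 5), (4, 6), (7, 1), (7, 2), (7, 5), (7, 6)]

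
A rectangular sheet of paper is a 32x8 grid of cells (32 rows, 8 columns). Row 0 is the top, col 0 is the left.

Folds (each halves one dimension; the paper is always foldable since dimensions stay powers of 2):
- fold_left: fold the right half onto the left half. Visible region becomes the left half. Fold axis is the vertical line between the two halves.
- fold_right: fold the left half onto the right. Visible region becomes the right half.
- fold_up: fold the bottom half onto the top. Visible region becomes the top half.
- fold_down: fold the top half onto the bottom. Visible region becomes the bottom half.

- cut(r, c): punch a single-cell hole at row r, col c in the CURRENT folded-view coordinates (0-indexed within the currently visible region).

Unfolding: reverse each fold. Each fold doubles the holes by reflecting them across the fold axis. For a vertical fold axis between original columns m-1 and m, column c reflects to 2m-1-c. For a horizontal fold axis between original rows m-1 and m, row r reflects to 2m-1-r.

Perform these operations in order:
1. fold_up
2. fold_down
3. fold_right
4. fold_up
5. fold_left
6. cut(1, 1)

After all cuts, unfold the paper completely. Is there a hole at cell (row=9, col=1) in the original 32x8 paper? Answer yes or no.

Op 1 fold_up: fold axis h@16; visible region now rows[0,16) x cols[0,8) = 16x8
Op 2 fold_down: fold axis h@8; visible region now rows[8,16) x cols[0,8) = 8x8
Op 3 fold_right: fold axis v@4; visible region now rows[8,16) x cols[4,8) = 8x4
Op 4 fold_up: fold axis h@12; visible region now rows[8,12) x cols[4,8) = 4x4
Op 5 fold_left: fold axis v@6; visible region now rows[8,12) x cols[4,6) = 4x2
Op 6 cut(1, 1): punch at orig (9,5); cuts so far [(9, 5)]; region rows[8,12) x cols[4,6) = 4x2
Unfold 1 (reflect across v@6): 2 holes -> [(9, 5), (9, 6)]
Unfold 2 (reflect across h@12): 4 holes -> [(9, 5), (9, 6), (14, 5), (14, 6)]
Unfold 3 (reflect across v@4): 8 holes -> [(9, 1), (9, 2), (9, 5), (9, 6), (14, 1), (14, 2), (14, 5), (14, 6)]
Unfold 4 (reflect across h@8): 16 holes -> [(1, 1), (1, 2), (1, 5), (1, 6), (6, 1), (6, 2), (6, 5), (6, 6), (9, 1), (9, 2), (9, 5), (9, 6), (14, 1), (14, 2), (14, 5), (14, 6)]
Unfold 5 (reflect across h@16): 32 holes -> [(1, 1), (1, 2), (1, 5), (1, 6), (6, 1), (6, 2), (6, 5), (6, 6), (9, 1), (9, 2), (9, 5), (9, 6), (14, 1), (14, 2), (14, 5), (14, 6), (17, 1), (17, 2), (17, 5), (17, 6), (22, 1), (22, 2), (22, 5), (22, 6), (25, 1), (25, 2), (25, 5), (25, 6), (30, 1), (30, 2), (30, 5), (30, 6)]
Holes: [(1, 1), (1, 2), (1, 5), (1, 6), (6, 1), (6, 2), (6, 5), (6, 6), (9, 1), (9, 2), (9, 5), (9, 6), (14, 1), (14, 2), (14, 5), (14, 6), (17, 1), (17, 2), (17, 5), (17, 6), (22, 1), (22, 2), (22, 5), (22, 6), (25, 1), (25, 2), (25, 5), (25, 6), (30, 1), (30, 2), (30, 5), (30, 6)]

Answer: yes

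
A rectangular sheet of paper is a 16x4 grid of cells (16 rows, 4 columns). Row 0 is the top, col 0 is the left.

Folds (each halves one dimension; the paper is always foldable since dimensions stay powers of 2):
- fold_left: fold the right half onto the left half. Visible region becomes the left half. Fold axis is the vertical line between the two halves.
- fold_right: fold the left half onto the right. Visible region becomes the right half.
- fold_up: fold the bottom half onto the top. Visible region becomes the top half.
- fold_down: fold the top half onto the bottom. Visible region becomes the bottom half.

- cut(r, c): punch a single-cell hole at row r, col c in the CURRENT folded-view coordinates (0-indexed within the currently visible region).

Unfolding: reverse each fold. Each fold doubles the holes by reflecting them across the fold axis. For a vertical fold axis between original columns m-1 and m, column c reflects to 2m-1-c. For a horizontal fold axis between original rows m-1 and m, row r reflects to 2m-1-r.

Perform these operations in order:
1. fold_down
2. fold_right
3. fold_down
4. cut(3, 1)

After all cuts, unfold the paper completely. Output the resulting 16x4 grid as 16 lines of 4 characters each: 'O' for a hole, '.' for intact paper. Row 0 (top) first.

Answer: O..O
....
....
....
....
....
....
O..O
O..O
....
....
....
....
....
....
O..O

Derivation:
Op 1 fold_down: fold axis h@8; visible region now rows[8,16) x cols[0,4) = 8x4
Op 2 fold_right: fold axis v@2; visible region now rows[8,16) x cols[2,4) = 8x2
Op 3 fold_down: fold axis h@12; visible region now rows[12,16) x cols[2,4) = 4x2
Op 4 cut(3, 1): punch at orig (15,3); cuts so far [(15, 3)]; region rows[12,16) x cols[2,4) = 4x2
Unfold 1 (reflect across h@12): 2 holes -> [(8, 3), (15, 3)]
Unfold 2 (reflect across v@2): 4 holes -> [(8, 0), (8, 3), (15, 0), (15, 3)]
Unfold 3 (reflect across h@8): 8 holes -> [(0, 0), (0, 3), (7, 0), (7, 3), (8, 0), (8, 3), (15, 0), (15, 3)]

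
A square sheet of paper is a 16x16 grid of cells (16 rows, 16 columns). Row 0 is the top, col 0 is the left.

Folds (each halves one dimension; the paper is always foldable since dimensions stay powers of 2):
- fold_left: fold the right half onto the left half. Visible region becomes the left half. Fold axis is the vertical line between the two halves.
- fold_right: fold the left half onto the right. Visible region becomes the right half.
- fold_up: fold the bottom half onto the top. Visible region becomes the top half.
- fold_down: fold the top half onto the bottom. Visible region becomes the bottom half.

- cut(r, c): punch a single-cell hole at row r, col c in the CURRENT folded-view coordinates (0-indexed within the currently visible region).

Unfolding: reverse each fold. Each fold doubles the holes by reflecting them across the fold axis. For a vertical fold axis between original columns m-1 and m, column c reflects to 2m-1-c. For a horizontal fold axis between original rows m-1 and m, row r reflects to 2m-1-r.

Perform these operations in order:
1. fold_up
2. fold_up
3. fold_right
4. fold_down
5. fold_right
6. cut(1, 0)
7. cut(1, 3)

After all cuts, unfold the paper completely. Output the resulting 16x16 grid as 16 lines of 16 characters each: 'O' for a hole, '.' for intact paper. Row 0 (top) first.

Op 1 fold_up: fold axis h@8; visible region now rows[0,8) x cols[0,16) = 8x16
Op 2 fold_up: fold axis h@4; visible region now rows[0,4) x cols[0,16) = 4x16
Op 3 fold_right: fold axis v@8; visible region now rows[0,4) x cols[8,16) = 4x8
Op 4 fold_down: fold axis h@2; visible region now rows[2,4) x cols[8,16) = 2x8
Op 5 fold_right: fold axis v@12; visible region now rows[2,4) x cols[12,16) = 2x4
Op 6 cut(1, 0): punch at orig (3,12); cuts so far [(3, 12)]; region rows[2,4) x cols[12,16) = 2x4
Op 7 cut(1, 3): punch at orig (3,15); cuts so far [(3, 12), (3, 15)]; region rows[2,4) x cols[12,16) = 2x4
Unfold 1 (reflect across v@12): 4 holes -> [(3, 8), (3, 11), (3, 12), (3, 15)]
Unfold 2 (reflect across h@2): 8 holes -> [(0, 8), (0, 11), (0, 12), (0, 15), (3, 8), (3, 11), (3, 12), (3, 15)]
Unfold 3 (reflect across v@8): 16 holes -> [(0, 0), (0, 3), (0, 4), (0, 7), (0, 8), (0, 11), (0, 12), (0, 15), (3, 0), (3, 3), (3, 4), (3, 7), (3, 8), (3, 11), (3, 12), (3, 15)]
Unfold 4 (reflect across h@4): 32 holes -> [(0, 0), (0, 3), (0, 4), (0, 7), (0, 8), (0, 11), (0, 12), (0, 15), (3, 0), (3, 3), (3, 4), (3, 7), (3, 8), (3, 11), (3, 12), (3, 15), (4, 0), (4, 3), (4, 4), (4, 7), (4, 8), (4, 11), (4, 12), (4, 15), (7, 0), (7, 3), (7, 4), (7, 7), (7, 8), (7, 11), (7, 12), (7, 15)]
Unfold 5 (reflect across h@8): 64 holes -> [(0, 0), (0, 3), (0, 4), (0, 7), (0, 8), (0, 11), (0, 12), (0, 15), (3, 0), (3, 3), (3, 4), (3, 7), (3, 8), (3, 11), (3, 12), (3, 15), (4, 0), (4, 3), (4, 4), (4, 7), (4, 8), (4, 11), (4, 12), (4, 15), (7, 0), (7, 3), (7, 4), (7, 7), (7, 8), (7, 11), (7, 12), (7, 15), (8, 0), (8, 3), (8, 4), (8, 7), (8, 8), (8, 11), (8, 12), (8, 15), (11, 0), (11, 3), (11, 4), (11, 7), (11, 8), (11, 11), (11, 12), (11, 15), (12, 0), (12, 3), (12, 4), (12, 7), (12, 8), (12, 11), (12, 12), (12, 15), (15, 0), (15, 3), (15, 4), (15, 7), (15, 8), (15, 11), (15, 12), (15, 15)]

Answer: O..OO..OO..OO..O
................
................
O..OO..OO..OO..O
O..OO..OO..OO..O
................
................
O..OO..OO..OO..O
O..OO..OO..OO..O
................
................
O..OO..OO..OO..O
O..OO..OO..OO..O
................
................
O..OO..OO..OO..O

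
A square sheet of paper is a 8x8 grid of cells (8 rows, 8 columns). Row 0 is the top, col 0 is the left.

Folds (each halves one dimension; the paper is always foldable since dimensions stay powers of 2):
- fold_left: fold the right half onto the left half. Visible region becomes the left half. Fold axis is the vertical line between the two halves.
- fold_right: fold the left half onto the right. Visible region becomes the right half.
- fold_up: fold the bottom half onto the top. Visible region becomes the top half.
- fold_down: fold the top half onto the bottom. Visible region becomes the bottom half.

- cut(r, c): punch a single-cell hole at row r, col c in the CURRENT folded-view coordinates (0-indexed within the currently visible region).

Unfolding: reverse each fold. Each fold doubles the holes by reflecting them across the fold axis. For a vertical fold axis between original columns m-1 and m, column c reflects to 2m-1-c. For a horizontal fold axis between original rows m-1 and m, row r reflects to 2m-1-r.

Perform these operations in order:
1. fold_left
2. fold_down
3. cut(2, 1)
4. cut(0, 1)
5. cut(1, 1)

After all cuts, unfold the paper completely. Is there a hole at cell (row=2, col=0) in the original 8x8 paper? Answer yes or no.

Op 1 fold_left: fold axis v@4; visible region now rows[0,8) x cols[0,4) = 8x4
Op 2 fold_down: fold axis h@4; visible region now rows[4,8) x cols[0,4) = 4x4
Op 3 cut(2, 1): punch at orig (6,1); cuts so far [(6, 1)]; region rows[4,8) x cols[0,4) = 4x4
Op 4 cut(0, 1): punch at orig (4,1); cuts so far [(4, 1), (6, 1)]; region rows[4,8) x cols[0,4) = 4x4
Op 5 cut(1, 1): punch at orig (5,1); cuts so far [(4, 1), (5, 1), (6, 1)]; region rows[4,8) x cols[0,4) = 4x4
Unfold 1 (reflect across h@4): 6 holes -> [(1, 1), (2, 1), (3, 1), (4, 1), (5, 1), (6, 1)]
Unfold 2 (reflect across v@4): 12 holes -> [(1, 1), (1, 6), (2, 1), (2, 6), (3, 1), (3, 6), (4, 1), (4, 6), (5, 1), (5, 6), (6, 1), (6, 6)]
Holes: [(1, 1), (1, 6), (2, 1), (2, 6), (3, 1), (3, 6), (4, 1), (4, 6), (5, 1), (5, 6), (6, 1), (6, 6)]

Answer: no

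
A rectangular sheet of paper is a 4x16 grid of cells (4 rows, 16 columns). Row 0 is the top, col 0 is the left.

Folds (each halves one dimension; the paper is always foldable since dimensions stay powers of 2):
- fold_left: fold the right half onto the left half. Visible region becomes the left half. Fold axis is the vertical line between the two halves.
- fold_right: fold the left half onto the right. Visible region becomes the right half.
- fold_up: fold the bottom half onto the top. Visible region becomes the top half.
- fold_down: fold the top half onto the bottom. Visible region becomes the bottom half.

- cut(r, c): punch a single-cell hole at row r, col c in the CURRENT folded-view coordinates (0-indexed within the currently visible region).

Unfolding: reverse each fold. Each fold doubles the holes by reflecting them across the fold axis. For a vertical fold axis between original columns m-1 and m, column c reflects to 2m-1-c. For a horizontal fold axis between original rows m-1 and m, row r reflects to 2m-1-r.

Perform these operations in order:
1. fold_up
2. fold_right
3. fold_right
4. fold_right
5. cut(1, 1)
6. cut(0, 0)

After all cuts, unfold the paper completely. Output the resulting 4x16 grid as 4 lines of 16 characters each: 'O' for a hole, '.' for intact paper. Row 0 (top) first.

Answer: .OO..OO..OO..OO.
O..OO..OO..OO..O
O..OO..OO..OO..O
.OO..OO..OO..OO.

Derivation:
Op 1 fold_up: fold axis h@2; visible region now rows[0,2) x cols[0,16) = 2x16
Op 2 fold_right: fold axis v@8; visible region now rows[0,2) x cols[8,16) = 2x8
Op 3 fold_right: fold axis v@12; visible region now rows[0,2) x cols[12,16) = 2x4
Op 4 fold_right: fold axis v@14; visible region now rows[0,2) x cols[14,16) = 2x2
Op 5 cut(1, 1): punch at orig (1,15); cuts so far [(1, 15)]; region rows[0,2) x cols[14,16) = 2x2
Op 6 cut(0, 0): punch at orig (0,14); cuts so far [(0, 14), (1, 15)]; region rows[0,2) x cols[14,16) = 2x2
Unfold 1 (reflect across v@14): 4 holes -> [(0, 13), (0, 14), (1, 12), (1, 15)]
Unfold 2 (reflect across v@12): 8 holes -> [(0, 9), (0, 10), (0, 13), (0, 14), (1, 8), (1, 11), (1, 12), (1, 15)]
Unfold 3 (reflect across v@8): 16 holes -> [(0, 1), (0, 2), (0, 5), (0, 6), (0, 9), (0, 10), (0, 13), (0, 14), (1, 0), (1, 3), (1, 4), (1, 7), (1, 8), (1, 11), (1, 12), (1, 15)]
Unfold 4 (reflect across h@2): 32 holes -> [(0, 1), (0, 2), (0, 5), (0, 6), (0, 9), (0, 10), (0, 13), (0, 14), (1, 0), (1, 3), (1, 4), (1, 7), (1, 8), (1, 11), (1, 12), (1, 15), (2, 0), (2, 3), (2, 4), (2, 7), (2, 8), (2, 11), (2, 12), (2, 15), (3, 1), (3, 2), (3, 5), (3, 6), (3, 9), (3, 10), (3, 13), (3, 14)]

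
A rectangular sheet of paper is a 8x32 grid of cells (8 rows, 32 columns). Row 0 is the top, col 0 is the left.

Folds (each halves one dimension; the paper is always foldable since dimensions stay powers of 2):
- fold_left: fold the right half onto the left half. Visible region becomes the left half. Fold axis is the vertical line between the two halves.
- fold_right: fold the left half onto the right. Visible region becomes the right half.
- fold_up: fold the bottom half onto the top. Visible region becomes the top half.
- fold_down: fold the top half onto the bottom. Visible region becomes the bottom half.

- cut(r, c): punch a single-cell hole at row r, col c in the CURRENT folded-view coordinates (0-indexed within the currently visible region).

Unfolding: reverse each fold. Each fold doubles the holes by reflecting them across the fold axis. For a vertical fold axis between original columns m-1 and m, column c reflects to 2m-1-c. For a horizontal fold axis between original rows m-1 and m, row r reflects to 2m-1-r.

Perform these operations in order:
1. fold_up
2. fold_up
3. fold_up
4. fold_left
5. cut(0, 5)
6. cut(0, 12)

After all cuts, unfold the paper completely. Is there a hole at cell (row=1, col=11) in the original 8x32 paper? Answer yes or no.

Answer: no

Derivation:
Op 1 fold_up: fold axis h@4; visible region now rows[0,4) x cols[0,32) = 4x32
Op 2 fold_up: fold axis h@2; visible region now rows[0,2) x cols[0,32) = 2x32
Op 3 fold_up: fold axis h@1; visible region now rows[0,1) x cols[0,32) = 1x32
Op 4 fold_left: fold axis v@16; visible region now rows[0,1) x cols[0,16) = 1x16
Op 5 cut(0, 5): punch at orig (0,5); cuts so far [(0, 5)]; region rows[0,1) x cols[0,16) = 1x16
Op 6 cut(0, 12): punch at orig (0,12); cuts so far [(0, 5), (0, 12)]; region rows[0,1) x cols[0,16) = 1x16
Unfold 1 (reflect across v@16): 4 holes -> [(0, 5), (0, 12), (0, 19), (0, 26)]
Unfold 2 (reflect across h@1): 8 holes -> [(0, 5), (0, 12), (0, 19), (0, 26), (1, 5), (1, 12), (1, 19), (1, 26)]
Unfold 3 (reflect across h@2): 16 holes -> [(0, 5), (0, 12), (0, 19), (0, 26), (1, 5), (1, 12), (1, 19), (1, 26), (2, 5), (2, 12), (2, 19), (2, 26), (3, 5), (3, 12), (3, 19), (3, 26)]
Unfold 4 (reflect across h@4): 32 holes -> [(0, 5), (0, 12), (0, 19), (0, 26), (1, 5), (1, 12), (1, 19), (1, 26), (2, 5), (2, 12), (2, 19), (2, 26), (3, 5), (3, 12), (3, 19), (3, 26), (4, 5), (4, 12), (4, 19), (4, 26), (5, 5), (5, 12), (5, 19), (5, 26), (6, 5), (6, 12), (6, 19), (6, 26), (7, 5), (7, 12), (7, 19), (7, 26)]
Holes: [(0, 5), (0, 12), (0, 19), (0, 26), (1, 5), (1, 12), (1, 19), (1, 26), (2, 5), (2, 12), (2, 19), (2, 26), (3, 5), (3, 12), (3, 19), (3, 26), (4, 5), (4, 12), (4, 19), (4, 26), (5, 5), (5, 12), (5, 19), (5, 26), (6, 5), (6, 12), (6, 19), (6, 26), (7, 5), (7, 12), (7, 19), (7, 26)]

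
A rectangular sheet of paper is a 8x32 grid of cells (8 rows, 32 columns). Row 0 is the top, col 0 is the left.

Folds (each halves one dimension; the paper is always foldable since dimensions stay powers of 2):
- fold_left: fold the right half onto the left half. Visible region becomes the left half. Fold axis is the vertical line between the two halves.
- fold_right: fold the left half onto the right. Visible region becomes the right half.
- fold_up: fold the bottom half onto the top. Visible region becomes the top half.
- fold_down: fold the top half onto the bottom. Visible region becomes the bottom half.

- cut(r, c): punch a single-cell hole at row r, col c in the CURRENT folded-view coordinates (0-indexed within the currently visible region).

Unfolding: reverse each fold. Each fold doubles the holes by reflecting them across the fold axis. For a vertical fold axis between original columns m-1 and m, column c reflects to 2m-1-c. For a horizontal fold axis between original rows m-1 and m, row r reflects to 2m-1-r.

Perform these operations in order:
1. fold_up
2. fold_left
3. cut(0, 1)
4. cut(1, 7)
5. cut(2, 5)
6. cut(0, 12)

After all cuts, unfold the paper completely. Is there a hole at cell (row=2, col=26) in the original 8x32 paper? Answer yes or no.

Answer: yes

Derivation:
Op 1 fold_up: fold axis h@4; visible region now rows[0,4) x cols[0,32) = 4x32
Op 2 fold_left: fold axis v@16; visible region now rows[0,4) x cols[0,16) = 4x16
Op 3 cut(0, 1): punch at orig (0,1); cuts so far [(0, 1)]; region rows[0,4) x cols[0,16) = 4x16
Op 4 cut(1, 7): punch at orig (1,7); cuts so far [(0, 1), (1, 7)]; region rows[0,4) x cols[0,16) = 4x16
Op 5 cut(2, 5): punch at orig (2,5); cuts so far [(0, 1), (1, 7), (2, 5)]; region rows[0,4) x cols[0,16) = 4x16
Op 6 cut(0, 12): punch at orig (0,12); cuts so far [(0, 1), (0, 12), (1, 7), (2, 5)]; region rows[0,4) x cols[0,16) = 4x16
Unfold 1 (reflect across v@16): 8 holes -> [(0, 1), (0, 12), (0, 19), (0, 30), (1, 7), (1, 24), (2, 5), (2, 26)]
Unfold 2 (reflect across h@4): 16 holes -> [(0, 1), (0, 12), (0, 19), (0, 30), (1, 7), (1, 24), (2, 5), (2, 26), (5, 5), (5, 26), (6, 7), (6, 24), (7, 1), (7, 12), (7, 19), (7, 30)]
Holes: [(0, 1), (0, 12), (0, 19), (0, 30), (1, 7), (1, 24), (2, 5), (2, 26), (5, 5), (5, 26), (6, 7), (6, 24), (7, 1), (7, 12), (7, 19), (7, 30)]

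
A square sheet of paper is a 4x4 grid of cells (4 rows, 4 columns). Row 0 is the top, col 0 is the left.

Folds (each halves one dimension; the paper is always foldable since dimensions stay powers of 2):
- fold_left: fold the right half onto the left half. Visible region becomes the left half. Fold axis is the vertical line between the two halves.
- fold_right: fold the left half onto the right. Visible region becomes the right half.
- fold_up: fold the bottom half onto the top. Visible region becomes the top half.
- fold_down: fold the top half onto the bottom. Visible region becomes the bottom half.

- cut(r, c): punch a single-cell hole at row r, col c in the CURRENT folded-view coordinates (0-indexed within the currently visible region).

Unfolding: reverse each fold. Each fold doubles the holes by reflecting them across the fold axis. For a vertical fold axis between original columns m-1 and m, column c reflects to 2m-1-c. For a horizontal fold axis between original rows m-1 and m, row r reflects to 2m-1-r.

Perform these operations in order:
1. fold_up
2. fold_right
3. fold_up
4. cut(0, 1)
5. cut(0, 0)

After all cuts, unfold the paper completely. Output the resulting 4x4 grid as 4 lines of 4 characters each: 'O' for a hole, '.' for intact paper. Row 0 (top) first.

Answer: OOOO
OOOO
OOOO
OOOO

Derivation:
Op 1 fold_up: fold axis h@2; visible region now rows[0,2) x cols[0,4) = 2x4
Op 2 fold_right: fold axis v@2; visible region now rows[0,2) x cols[2,4) = 2x2
Op 3 fold_up: fold axis h@1; visible region now rows[0,1) x cols[2,4) = 1x2
Op 4 cut(0, 1): punch at orig (0,3); cuts so far [(0, 3)]; region rows[0,1) x cols[2,4) = 1x2
Op 5 cut(0, 0): punch at orig (0,2); cuts so far [(0, 2), (0, 3)]; region rows[0,1) x cols[2,4) = 1x2
Unfold 1 (reflect across h@1): 4 holes -> [(0, 2), (0, 3), (1, 2), (1, 3)]
Unfold 2 (reflect across v@2): 8 holes -> [(0, 0), (0, 1), (0, 2), (0, 3), (1, 0), (1, 1), (1, 2), (1, 3)]
Unfold 3 (reflect across h@2): 16 holes -> [(0, 0), (0, 1), (0, 2), (0, 3), (1, 0), (1, 1), (1, 2), (1, 3), (2, 0), (2, 1), (2, 2), (2, 3), (3, 0), (3, 1), (3, 2), (3, 3)]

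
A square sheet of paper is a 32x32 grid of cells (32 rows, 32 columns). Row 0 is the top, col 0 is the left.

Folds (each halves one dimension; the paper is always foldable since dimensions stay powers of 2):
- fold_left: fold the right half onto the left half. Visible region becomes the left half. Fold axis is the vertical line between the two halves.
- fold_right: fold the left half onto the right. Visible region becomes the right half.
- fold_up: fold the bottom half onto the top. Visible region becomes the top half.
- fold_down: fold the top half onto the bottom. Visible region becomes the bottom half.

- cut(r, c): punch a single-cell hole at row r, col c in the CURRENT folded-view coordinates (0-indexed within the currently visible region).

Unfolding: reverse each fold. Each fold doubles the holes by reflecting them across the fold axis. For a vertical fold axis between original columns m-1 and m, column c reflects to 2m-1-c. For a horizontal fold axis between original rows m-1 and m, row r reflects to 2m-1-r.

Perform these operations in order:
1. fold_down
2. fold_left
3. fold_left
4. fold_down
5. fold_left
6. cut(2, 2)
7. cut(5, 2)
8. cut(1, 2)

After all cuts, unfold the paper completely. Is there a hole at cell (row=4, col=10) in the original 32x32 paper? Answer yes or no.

Answer: no

Derivation:
Op 1 fold_down: fold axis h@16; visible region now rows[16,32) x cols[0,32) = 16x32
Op 2 fold_left: fold axis v@16; visible region now rows[16,32) x cols[0,16) = 16x16
Op 3 fold_left: fold axis v@8; visible region now rows[16,32) x cols[0,8) = 16x8
Op 4 fold_down: fold axis h@24; visible region now rows[24,32) x cols[0,8) = 8x8
Op 5 fold_left: fold axis v@4; visible region now rows[24,32) x cols[0,4) = 8x4
Op 6 cut(2, 2): punch at orig (26,2); cuts so far [(26, 2)]; region rows[24,32) x cols[0,4) = 8x4
Op 7 cut(5, 2): punch at orig (29,2); cuts so far [(26, 2), (29, 2)]; region rows[24,32) x cols[0,4) = 8x4
Op 8 cut(1, 2): punch at orig (25,2); cuts so far [(25, 2), (26, 2), (29, 2)]; region rows[24,32) x cols[0,4) = 8x4
Unfold 1 (reflect across v@4): 6 holes -> [(25, 2), (25, 5), (26, 2), (26, 5), (29, 2), (29, 5)]
Unfold 2 (reflect across h@24): 12 holes -> [(18, 2), (18, 5), (21, 2), (21, 5), (22, 2), (22, 5), (25, 2), (25, 5), (26, 2), (26, 5), (29, 2), (29, 5)]
Unfold 3 (reflect across v@8): 24 holes -> [(18, 2), (18, 5), (18, 10), (18, 13), (21, 2), (21, 5), (21, 10), (21, 13), (22, 2), (22, 5), (22, 10), (22, 13), (25, 2), (25, 5), (25, 10), (25, 13), (26, 2), (26, 5), (26, 10), (26, 13), (29, 2), (29, 5), (29, 10), (29, 13)]
Unfold 4 (reflect across v@16): 48 holes -> [(18, 2), (18, 5), (18, 10), (18, 13), (18, 18), (18, 21), (18, 26), (18, 29), (21, 2), (21, 5), (21, 10), (21, 13), (21, 18), (21, 21), (21, 26), (21, 29), (22, 2), (22, 5), (22, 10), (22, 13), (22, 18), (22, 21), (22, 26), (22, 29), (25, 2), (25, 5), (25, 10), (25, 13), (25, 18), (25, 21), (25, 26), (25, 29), (26, 2), (26, 5), (26, 10), (26, 13), (26, 18), (26, 21), (26, 26), (26, 29), (29, 2), (29, 5), (29, 10), (29, 13), (29, 18), (29, 21), (29, 26), (29, 29)]
Unfold 5 (reflect across h@16): 96 holes -> [(2, 2), (2, 5), (2, 10), (2, 13), (2, 18), (2, 21), (2, 26), (2, 29), (5, 2), (5, 5), (5, 10), (5, 13), (5, 18), (5, 21), (5, 26), (5, 29), (6, 2), (6, 5), (6, 10), (6, 13), (6, 18), (6, 21), (6, 26), (6, 29), (9, 2), (9, 5), (9, 10), (9, 13), (9, 18), (9, 21), (9, 26), (9, 29), (10, 2), (10, 5), (10, 10), (10, 13), (10, 18), (10, 21), (10, 26), (10, 29), (13, 2), (13, 5), (13, 10), (13, 13), (13, 18), (13, 21), (13, 26), (13, 29), (18, 2), (18, 5), (18, 10), (18, 13), (18, 18), (18, 21), (18, 26), (18, 29), (21, 2), (21, 5), (21, 10), (21, 13), (21, 18), (21, 21), (21, 26), (21, 29), (22, 2), (22, 5), (22, 10), (22, 13), (22, 18), (22, 21), (22, 26), (22, 29), (25, 2), (25, 5), (25, 10), (25, 13), (25, 18), (25, 21), (25, 26), (25, 29), (26, 2), (26, 5), (26, 10), (26, 13), (26, 18), (26, 21), (26, 26), (26, 29), (29, 2), (29, 5), (29, 10), (29, 13), (29, 18), (29, 21), (29, 26), (29, 29)]
Holes: [(2, 2), (2, 5), (2, 10), (2, 13), (2, 18), (2, 21), (2, 26), (2, 29), (5, 2), (5, 5), (5, 10), (5, 13), (5, 18), (5, 21), (5, 26), (5, 29), (6, 2), (6, 5), (6, 10), (6, 13), (6, 18), (6, 21), (6, 26), (6, 29), (9, 2), (9, 5), (9, 10), (9, 13), (9, 18), (9, 21), (9, 26), (9, 29), (10, 2), (10, 5), (10, 10), (10, 13), (10, 18), (10, 21), (10, 26), (10, 29), (13, 2), (13, 5), (13, 10), (13, 13), (13, 18), (13, 21), (13, 26), (13, 29), (18, 2), (18, 5), (18, 10), (18, 13), (18, 18), (18, 21), (18, 26), (18, 29), (21, 2), (21, 5), (21, 10), (21, 13), (21, 18), (21, 21), (21, 26), (21, 29), (22, 2), (22, 5), (22, 10), (22, 13), (22, 18), (22, 21), (22, 26), (22, 29), (25, 2), (25, 5), (25, 10), (25, 13), (25, 18), (25, 21), (25, 26), (25, 29), (26, 2), (26, 5), (26, 10), (26, 13), (26, 18), (26, 21), (26, 26), (26, 29), (29, 2), (29, 5), (29, 10), (29, 13), (29, 18), (29, 21), (29, 26), (29, 29)]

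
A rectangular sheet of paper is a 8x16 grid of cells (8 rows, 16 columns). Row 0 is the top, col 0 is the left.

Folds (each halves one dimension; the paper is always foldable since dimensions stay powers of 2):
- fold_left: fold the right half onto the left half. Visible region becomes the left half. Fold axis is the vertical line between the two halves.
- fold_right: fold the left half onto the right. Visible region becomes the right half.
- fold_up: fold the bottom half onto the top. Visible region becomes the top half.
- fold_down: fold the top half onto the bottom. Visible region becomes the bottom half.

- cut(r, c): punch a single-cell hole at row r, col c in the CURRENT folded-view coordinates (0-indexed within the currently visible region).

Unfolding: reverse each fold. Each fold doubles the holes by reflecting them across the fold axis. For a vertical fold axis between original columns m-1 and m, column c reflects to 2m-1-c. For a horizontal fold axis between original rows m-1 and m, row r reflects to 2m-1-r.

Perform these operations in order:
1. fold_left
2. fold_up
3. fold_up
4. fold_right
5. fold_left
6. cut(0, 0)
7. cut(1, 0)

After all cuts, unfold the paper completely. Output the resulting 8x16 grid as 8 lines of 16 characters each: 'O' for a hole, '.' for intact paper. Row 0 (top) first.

Op 1 fold_left: fold axis v@8; visible region now rows[0,8) x cols[0,8) = 8x8
Op 2 fold_up: fold axis h@4; visible region now rows[0,4) x cols[0,8) = 4x8
Op 3 fold_up: fold axis h@2; visible region now rows[0,2) x cols[0,8) = 2x8
Op 4 fold_right: fold axis v@4; visible region now rows[0,2) x cols[4,8) = 2x4
Op 5 fold_left: fold axis v@6; visible region now rows[0,2) x cols[4,6) = 2x2
Op 6 cut(0, 0): punch at orig (0,4); cuts so far [(0, 4)]; region rows[0,2) x cols[4,6) = 2x2
Op 7 cut(1, 0): punch at orig (1,4); cuts so far [(0, 4), (1, 4)]; region rows[0,2) x cols[4,6) = 2x2
Unfold 1 (reflect across v@6): 4 holes -> [(0, 4), (0, 7), (1, 4), (1, 7)]
Unfold 2 (reflect across v@4): 8 holes -> [(0, 0), (0, 3), (0, 4), (0, 7), (1, 0), (1, 3), (1, 4), (1, 7)]
Unfold 3 (reflect across h@2): 16 holes -> [(0, 0), (0, 3), (0, 4), (0, 7), (1, 0), (1, 3), (1, 4), (1, 7), (2, 0), (2, 3), (2, 4), (2, 7), (3, 0), (3, 3), (3, 4), (3, 7)]
Unfold 4 (reflect across h@4): 32 holes -> [(0, 0), (0, 3), (0, 4), (0, 7), (1, 0), (1, 3), (1, 4), (1, 7), (2, 0), (2, 3), (2, 4), (2, 7), (3, 0), (3, 3), (3, 4), (3, 7), (4, 0), (4, 3), (4, 4), (4, 7), (5, 0), (5, 3), (5, 4), (5, 7), (6, 0), (6, 3), (6, 4), (6, 7), (7, 0), (7, 3), (7, 4), (7, 7)]
Unfold 5 (reflect across v@8): 64 holes -> [(0, 0), (0, 3), (0, 4), (0, 7), (0, 8), (0, 11), (0, 12), (0, 15), (1, 0), (1, 3), (1, 4), (1, 7), (1, 8), (1, 11), (1, 12), (1, 15), (2, 0), (2, 3), (2, 4), (2, 7), (2, 8), (2, 11), (2, 12), (2, 15), (3, 0), (3, 3), (3, 4), (3, 7), (3, 8), (3, 11), (3, 12), (3, 15), (4, 0), (4, 3), (4, 4), (4, 7), (4, 8), (4, 11), (4, 12), (4, 15), (5, 0), (5, 3), (5, 4), (5, 7), (5, 8), (5, 11), (5, 12), (5, 15), (6, 0), (6, 3), (6, 4), (6, 7), (6, 8), (6, 11), (6, 12), (6, 15), (7, 0), (7, 3), (7, 4), (7, 7), (7, 8), (7, 11), (7, 12), (7, 15)]

Answer: O..OO..OO..OO..O
O..OO..OO..OO..O
O..OO..OO..OO..O
O..OO..OO..OO..O
O..OO..OO..OO..O
O..OO..OO..OO..O
O..OO..OO..OO..O
O..OO..OO..OO..O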